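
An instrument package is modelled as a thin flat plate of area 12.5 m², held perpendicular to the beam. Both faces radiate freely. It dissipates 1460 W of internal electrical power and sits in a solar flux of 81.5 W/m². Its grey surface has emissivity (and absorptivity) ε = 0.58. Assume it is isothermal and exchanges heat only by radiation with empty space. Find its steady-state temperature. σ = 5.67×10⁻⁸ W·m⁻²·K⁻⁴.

T ≈ 223 K

At steady state, absorbed solar power + internal power = radiated power.
Absorbed: α·S·A_cross = 0.58·81.5·12.50 = 590.9 W (cross-section A).
Total input = 590.9 + 1460 = 2051 W.
Radiated: εσ·A_surf·T⁴ with A_surf = 2A = 25.00 m².
T⁴ = 2051/(0.58·5.67×10⁻⁸·25.00) = 2.495×10⁹ K⁴.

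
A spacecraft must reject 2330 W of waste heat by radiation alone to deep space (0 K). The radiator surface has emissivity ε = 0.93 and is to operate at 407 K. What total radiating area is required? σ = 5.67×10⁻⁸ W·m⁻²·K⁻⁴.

P = εσA T⁴ ⇒ A = P/(εσT⁴).
T⁴ = 2.744×10¹⁰ K⁴.
A = 2330/(0.93 × 5.67×10⁻⁸ × 2.744×10¹⁰).

A ≈ 1.61 m²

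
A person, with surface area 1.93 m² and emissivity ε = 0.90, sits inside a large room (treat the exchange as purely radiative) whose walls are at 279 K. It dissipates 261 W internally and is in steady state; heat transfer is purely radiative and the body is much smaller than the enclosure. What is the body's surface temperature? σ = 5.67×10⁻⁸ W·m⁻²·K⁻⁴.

T ≈ 305 K

For a small grey body in a large enclosure, net radiated power = εσA(T⁴ − T_w⁴).
Steady state: P = εσA(T⁴ − T_w⁴) with A = 1.93 m².
T⁴ = P/(εσA) + T_w⁴ = 261/(0.90·5.67×10⁻⁸·1.930) + (279)⁴
    = 2.650×10⁹ + 6.059×10⁹ = 8.709×10⁹ K⁴.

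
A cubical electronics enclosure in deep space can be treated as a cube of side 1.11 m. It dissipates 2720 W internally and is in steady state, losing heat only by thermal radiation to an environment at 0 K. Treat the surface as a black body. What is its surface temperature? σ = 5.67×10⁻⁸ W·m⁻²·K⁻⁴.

Steady state: internal power = radiated power, P = εσA T⁴.
Radiating area A = 6L² = 7.393 m².
T⁴ = P/(εσA) = 2720/(1.0·5.67×10⁻⁸·7.393) = 6.489×10⁹ K⁴.
T = (6.489×10⁹)^(1/4).

T ≈ 284 K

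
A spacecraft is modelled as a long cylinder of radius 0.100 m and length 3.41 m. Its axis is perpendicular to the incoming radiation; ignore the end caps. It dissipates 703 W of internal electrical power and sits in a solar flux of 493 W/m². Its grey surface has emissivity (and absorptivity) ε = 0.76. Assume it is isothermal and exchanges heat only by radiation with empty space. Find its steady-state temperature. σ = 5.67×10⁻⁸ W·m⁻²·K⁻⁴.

At steady state, absorbed solar power + internal power = radiated power.
Absorbed: α·S·A_cross = 0.76·493·0.6820 = 255.5 W (cross-section 2rL).
Total input = 255.5 + 703 = 958.5 W.
Radiated: εσ·A_surf·T⁴ with A_surf = 2πrL = 2.143 m².
T⁴ = 958.5/(0.76·5.67×10⁻⁸·2.143) = 1.038×10¹⁰ K⁴.

T ≈ 319 K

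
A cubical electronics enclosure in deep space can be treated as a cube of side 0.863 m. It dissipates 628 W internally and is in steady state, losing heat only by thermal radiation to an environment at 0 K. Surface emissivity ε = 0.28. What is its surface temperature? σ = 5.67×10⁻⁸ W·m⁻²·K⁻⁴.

Steady state: internal power = radiated power, P = εσA T⁴.
Radiating area A = 6L² = 4.469 m².
T⁴ = P/(εσA) = 628/(0.28·5.67×10⁻⁸·4.469) = 8.852×10⁹ K⁴.
T = (8.852×10⁹)^(1/4).

T ≈ 307 K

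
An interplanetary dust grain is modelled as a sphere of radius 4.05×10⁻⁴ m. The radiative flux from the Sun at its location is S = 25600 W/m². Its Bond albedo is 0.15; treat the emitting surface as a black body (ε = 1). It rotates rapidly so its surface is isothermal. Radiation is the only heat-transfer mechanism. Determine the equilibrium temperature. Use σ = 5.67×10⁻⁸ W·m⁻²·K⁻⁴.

T ≈ 557 K

At equilibrium, absorbed power = emitted power.
Absorbing cross-section = πr² = 5.153×10⁻⁷ m²; emitting surface = 4πr² = 2.061×10⁻⁶ m² (ratio 4).
(1−a)S·A_cross = εσ·A_surf·T⁴  ⇒  T⁴ = (1−a)S/(4σ).
T⁴ = 0.850·25600/(4·5.67×10⁻⁸) = 9.594×10¹⁰ K⁴.
T = (9.594×10¹⁰)^(1/4).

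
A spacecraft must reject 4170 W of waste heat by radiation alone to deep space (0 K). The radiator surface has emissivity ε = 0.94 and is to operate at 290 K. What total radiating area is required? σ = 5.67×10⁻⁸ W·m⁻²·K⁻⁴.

P = εσA T⁴ ⇒ A = P/(εσT⁴).
T⁴ = 7.073×10⁹ K⁴.
A = 4170/(0.94 × 5.67×10⁻⁸ × 7.073×10⁹).

A ≈ 11.1 m²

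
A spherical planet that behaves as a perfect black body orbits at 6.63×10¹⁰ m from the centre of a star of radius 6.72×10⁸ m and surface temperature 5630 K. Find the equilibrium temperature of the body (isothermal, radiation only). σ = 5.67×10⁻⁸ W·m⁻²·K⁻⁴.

T ≈ 401 K

The star's surface emits σT_*⁴; at distance d the flux is S = σT_*⁴(R_*/d)².
S = 5.67×10⁻⁸·(5630)⁴·(6.72×10⁸/6.63×10¹⁰)² = 5852 W/m².
For an isothermal sphere T⁴ = (1−a)S/(4σ) = 2.580×10¹⁰ K⁴.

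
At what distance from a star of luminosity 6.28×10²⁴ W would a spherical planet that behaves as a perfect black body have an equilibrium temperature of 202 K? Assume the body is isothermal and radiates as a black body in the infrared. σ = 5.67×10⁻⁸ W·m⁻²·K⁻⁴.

For an isothermal black-emitting sphere, (1−a)S·πr² = σ·4πr²·T⁴ ⇒ S = 4σT⁴/(1−a).
S = 4·5.67×10⁻⁸·(202)⁴/1.00 = 377.6 W/m².
Flux falls as S = L/(4πd²), so d = √(L/(4πS)) = √(6.28×10²⁴/(4π·377.6)).

d ≈ 3.64×10¹⁰ m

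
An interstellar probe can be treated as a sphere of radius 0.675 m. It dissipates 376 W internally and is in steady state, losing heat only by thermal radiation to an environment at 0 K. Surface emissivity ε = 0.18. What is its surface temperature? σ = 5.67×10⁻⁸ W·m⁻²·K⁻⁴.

T ≈ 283 K

Steady state: internal power = radiated power, P = εσA T⁴.
Radiating area A = 4πr² = 5.726 m².
T⁴ = P/(εσA) = 376/(0.18·5.67×10⁻⁸·5.726) = 6.435×10⁹ K⁴.
T = (6.435×10⁹)^(1/4).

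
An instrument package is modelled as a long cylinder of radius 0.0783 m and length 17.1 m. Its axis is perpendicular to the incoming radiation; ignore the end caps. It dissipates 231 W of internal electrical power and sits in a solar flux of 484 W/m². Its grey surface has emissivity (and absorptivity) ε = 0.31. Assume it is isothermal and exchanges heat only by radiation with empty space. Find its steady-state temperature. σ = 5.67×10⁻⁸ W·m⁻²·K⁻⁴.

T ≈ 256 K

At steady state, absorbed solar power + internal power = radiated power.
Absorbed: α·S·A_cross = 0.31·484·2.678 = 401.8 W (cross-section 2rL).
Total input = 401.8 + 231 = 632.8 W.
Radiated: εσ·A_surf·T⁴ with A_surf = 2πrL = 8.413 m².
T⁴ = 632.8/(0.31·5.67×10⁻⁸·8.413) = 4.279×10⁹ K⁴.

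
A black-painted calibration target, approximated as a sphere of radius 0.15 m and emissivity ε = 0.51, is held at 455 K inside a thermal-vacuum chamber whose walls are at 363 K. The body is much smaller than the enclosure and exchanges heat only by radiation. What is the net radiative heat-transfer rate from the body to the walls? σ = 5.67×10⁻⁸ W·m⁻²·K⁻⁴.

P_net ≈ 208 W

For a small grey body in a large enclosure: P_net = εσA(T_body⁴ − T_wall⁴).
A = 4πr² = 0.2827 m²; T_body⁴ − T_wall⁴ = 4.286×10¹⁰ − 1.736×10¹⁰ = 2.550×10¹⁰ K⁴.
|P_net| = 0.51·5.67×10⁻⁸·0.2827·2.550×10¹⁰.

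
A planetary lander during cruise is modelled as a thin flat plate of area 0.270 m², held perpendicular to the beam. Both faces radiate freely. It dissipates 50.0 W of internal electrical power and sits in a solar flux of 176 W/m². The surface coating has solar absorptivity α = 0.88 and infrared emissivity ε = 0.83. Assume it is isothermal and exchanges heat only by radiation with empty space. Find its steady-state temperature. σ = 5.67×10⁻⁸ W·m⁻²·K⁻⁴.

At steady state, absorbed solar power + internal power = radiated power.
Absorbed: α·S·A_cross = 0.88·176·0.2700 = 41.82 W (cross-section A).
Total input = 41.82 + 50.0 = 91.82 W.
Radiated: εσ·A_surf·T⁴ with A_surf = 2A = 0.5400 m².
T⁴ = 91.82/(0.83·5.67×10⁻⁸·0.5400) = 3.613×10⁹ K⁴.

T ≈ 245 K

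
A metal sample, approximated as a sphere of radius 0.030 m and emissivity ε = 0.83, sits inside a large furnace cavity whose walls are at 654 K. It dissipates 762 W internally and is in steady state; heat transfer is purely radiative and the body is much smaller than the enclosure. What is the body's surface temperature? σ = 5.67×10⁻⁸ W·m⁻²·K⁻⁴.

For a small grey body in a large enclosure, net radiated power = εσA(T⁴ − T_w⁴).
Steady state: P = εσA(T⁴ − T_w⁴) with A = 4πr² = 0.01131 m².
T⁴ = P/(εσA) + T_w⁴ = 762/(0.83·5.67×10⁻⁸·0.01131) + (654)⁴
    = 1.432×10¹² + 1.829×10¹¹ = 1.615×10¹² K⁴.

T ≈ 1130 K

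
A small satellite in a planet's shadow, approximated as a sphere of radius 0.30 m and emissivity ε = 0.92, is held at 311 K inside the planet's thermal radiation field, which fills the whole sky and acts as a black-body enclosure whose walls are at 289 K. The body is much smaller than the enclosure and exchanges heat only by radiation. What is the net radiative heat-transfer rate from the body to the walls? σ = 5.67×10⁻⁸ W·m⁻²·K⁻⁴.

For a small grey body in a large enclosure: P_net = εσA(T_body⁴ − T_wall⁴).
A = 4πr² = 1.131 m²; T_body⁴ − T_wall⁴ = 9.355×10⁹ − 6.976×10⁹ = 2.379×10⁹ K⁴.
|P_net| = 0.92·5.67×10⁻⁸·1.131·2.379×10⁹.

P_net ≈ 140 W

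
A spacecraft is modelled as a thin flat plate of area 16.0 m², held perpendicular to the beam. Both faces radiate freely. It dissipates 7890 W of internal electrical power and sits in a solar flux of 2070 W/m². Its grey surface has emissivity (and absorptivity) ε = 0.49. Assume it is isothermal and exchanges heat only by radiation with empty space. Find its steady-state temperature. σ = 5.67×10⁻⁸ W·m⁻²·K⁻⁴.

T ≈ 406 K

At steady state, absorbed solar power + internal power = radiated power.
Absorbed: α·S·A_cross = 0.49·2070·16.00 = 16230 W (cross-section A).
Total input = 16230 + 7890 = 24120 W.
Radiated: εσ·A_surf·T⁴ with A_surf = 2A = 32.00 m².
T⁴ = 24120/(0.49·5.67×10⁻⁸·32.00) = 2.713×10¹⁰ K⁴.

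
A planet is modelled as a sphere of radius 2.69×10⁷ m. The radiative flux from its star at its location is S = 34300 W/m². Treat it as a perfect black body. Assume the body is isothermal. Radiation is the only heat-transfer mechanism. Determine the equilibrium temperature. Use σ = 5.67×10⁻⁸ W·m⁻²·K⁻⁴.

At equilibrium, absorbed power = emitted power.
Absorbing cross-section = πr² = 2.273×10¹⁵ m²; emitting surface = 4πr² = 9.093×10¹⁵ m² (ratio 4).
S·A_cross = εσ·A_surf·T⁴  ⇒  T⁴ = S/(4σ).
T⁴ = 1.00·34300/(4·5.67×10⁻⁸) = 1.512×10¹¹ K⁴.
T = (1.512×10¹¹)^(1/4).

T ≈ 624 K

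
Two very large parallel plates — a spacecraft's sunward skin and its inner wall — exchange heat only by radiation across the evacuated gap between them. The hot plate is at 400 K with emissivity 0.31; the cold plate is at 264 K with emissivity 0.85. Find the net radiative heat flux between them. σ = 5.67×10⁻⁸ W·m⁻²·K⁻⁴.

q ≈ 346 W/m²

For two infinite grey parallel plates, q = σ(T₁⁴ − T₂⁴)/(1/ε₁ + 1/ε₂ − 1).
T₁⁴ − T₂⁴ = 2.560×10¹⁰ − 4.858×10⁹ = 2.074×10¹⁰ K⁴.
1/ε₁ + 1/ε₂ − 1 = 3.226 + 1.176 − 1 = 3.402.
q = 5.67×10⁻⁸ × 2.074×10¹⁰ / 3.402.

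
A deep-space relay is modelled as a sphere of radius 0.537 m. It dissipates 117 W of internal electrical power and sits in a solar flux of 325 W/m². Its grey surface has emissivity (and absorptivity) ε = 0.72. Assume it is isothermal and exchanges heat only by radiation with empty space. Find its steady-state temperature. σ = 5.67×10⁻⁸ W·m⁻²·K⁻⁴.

At steady state, absorbed solar power + internal power = radiated power.
Absorbed: α·S·A_cross = 0.72·325·0.9059 = 212.0 W (cross-section πr²).
Total input = 212.0 + 117 = 329.0 W.
Radiated: εσ·A_surf·T⁴ with A_surf = 4πr² = 3.624 m².
T⁴ = 329.0/(0.72·5.67×10⁻⁸·3.624) = 2.224×10⁹ K⁴.

T ≈ 217 K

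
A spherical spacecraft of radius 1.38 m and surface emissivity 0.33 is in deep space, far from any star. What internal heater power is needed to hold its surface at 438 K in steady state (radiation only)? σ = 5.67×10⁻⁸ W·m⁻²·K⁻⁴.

P = εσ·4πr²·T⁴.
4πr² = 23.93 m²; T⁴ = 3.680×10¹⁰ K⁴.
P = 0.33·5.67×10⁻⁸·23.93·3.680×10¹⁰.

P ≈ 16500 W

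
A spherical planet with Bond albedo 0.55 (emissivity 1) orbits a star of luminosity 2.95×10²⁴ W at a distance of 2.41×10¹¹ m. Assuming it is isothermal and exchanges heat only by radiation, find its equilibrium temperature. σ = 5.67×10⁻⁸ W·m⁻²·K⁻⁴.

First find the stellar flux at distance d: S = L/(4πd²) = 2.95×10²⁴/(4π·(2.41×10¹¹)²) = 4.042 W/m².
For an isothermal sphere, absorbed (1−a)S·πr² = emitted σ·4πr²·T⁴, so T⁴ = (1−a)S/(4σ).
T⁴ = 0.450·4.042/(4·5.67×10⁻⁸) = 8.020×10⁶ K⁴.

T ≈ 53.2 K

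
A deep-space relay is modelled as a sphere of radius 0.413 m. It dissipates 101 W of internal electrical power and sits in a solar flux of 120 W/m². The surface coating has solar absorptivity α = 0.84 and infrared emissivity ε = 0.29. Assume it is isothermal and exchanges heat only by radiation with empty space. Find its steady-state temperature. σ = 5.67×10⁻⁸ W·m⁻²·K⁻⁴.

At steady state, absorbed solar power + internal power = radiated power.
Absorbed: α·S·A_cross = 0.84·120·0.5359 = 54.01 W (cross-section πr²).
Total input = 54.01 + 101 = 155.0 W.
Radiated: εσ·A_surf·T⁴ with A_surf = 4πr² = 2.143 m².
T⁴ = 155.0/(0.29·5.67×10⁻⁸·2.143) = 4.398×10⁹ K⁴.

T ≈ 258 K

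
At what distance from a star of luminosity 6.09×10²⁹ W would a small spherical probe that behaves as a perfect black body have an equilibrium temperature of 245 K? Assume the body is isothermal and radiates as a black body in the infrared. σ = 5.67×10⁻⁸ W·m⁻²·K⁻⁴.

For an isothermal black-emitting sphere, (1−a)S·πr² = σ·4πr²·T⁴ ⇒ S = 4σT⁴/(1−a).
S = 4·5.67×10⁻⁸·(245)⁴/1.00 = 817.2 W/m².
Flux falls as S = L/(4πd²), so d = √(L/(4πS)) = √(6.09×10²⁹/(4π·817.2)).

d ≈ 7.70×10¹² m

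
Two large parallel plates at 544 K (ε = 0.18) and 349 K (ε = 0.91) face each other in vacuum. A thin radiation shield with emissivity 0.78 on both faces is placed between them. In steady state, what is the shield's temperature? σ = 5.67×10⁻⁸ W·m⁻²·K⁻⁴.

In steady state the net flux on the hot side equals that on the cold side.
σ(T₁⁴−T_s⁴)/D₁ = σ(T_s⁴−T₂⁴)/D₂, with D₁ = 1/ε₁+1/ε_s−1 = 5.838, D₂ = 1/ε_s+1/ε₂−1 = 1.381.
Solve for T_s⁴: T_s⁴ = (D₂·T₁⁴ + D₁·T₂⁴)/(D₁+D₂) = 2.875×10¹⁰ K⁴.

T_s ≈ 412 K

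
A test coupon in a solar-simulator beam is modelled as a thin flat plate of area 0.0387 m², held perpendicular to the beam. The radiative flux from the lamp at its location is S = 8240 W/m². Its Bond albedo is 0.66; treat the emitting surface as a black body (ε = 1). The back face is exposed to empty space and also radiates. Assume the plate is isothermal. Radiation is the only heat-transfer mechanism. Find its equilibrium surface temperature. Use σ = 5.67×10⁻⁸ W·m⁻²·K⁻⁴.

T ≈ 396 K

At equilibrium, absorbed power = emitted power.
Absorbing cross-section = A = 0.03870 m²; emitting surface = 2A = 0.07740 m² (ratio 2).
(1−a)S·A_cross = εσ·A_surf·T⁴  ⇒  T⁴ = (1−a)S/(2σ).
T⁴ = 0.340·8240/(2·5.67×10⁻⁸) = 2.471×10¹⁰ K⁴.
T = (2.471×10¹⁰)^(1/4).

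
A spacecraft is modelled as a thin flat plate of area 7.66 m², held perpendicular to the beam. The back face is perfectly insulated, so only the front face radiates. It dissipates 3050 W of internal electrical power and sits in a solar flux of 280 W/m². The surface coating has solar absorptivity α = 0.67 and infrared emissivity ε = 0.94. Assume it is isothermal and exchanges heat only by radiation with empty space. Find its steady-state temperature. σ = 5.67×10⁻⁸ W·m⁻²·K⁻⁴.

At steady state, absorbed solar power + internal power = radiated power.
Absorbed: α·S·A_cross = 0.67·280·7.660 = 1437 W (cross-section A).
Total input = 1437 + 3050 = 4487 W.
Radiated: εσ·A_surf·T⁴ with A_surf = A = 7.660 m².
T⁴ = 4487/(0.94·5.67×10⁻⁸·7.660) = 1.099×10¹⁰ K⁴.

T ≈ 324 K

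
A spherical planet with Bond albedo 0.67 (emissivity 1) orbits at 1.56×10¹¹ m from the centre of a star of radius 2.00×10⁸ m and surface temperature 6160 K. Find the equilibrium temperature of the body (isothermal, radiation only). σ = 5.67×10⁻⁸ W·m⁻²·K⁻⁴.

T ≈ 118 K

The star's surface emits σT_*⁴; at distance d the flux is S = σT_*⁴(R_*/d)².
S = 5.67×10⁻⁸·(6160)⁴·(2.00×10⁸/1.56×10¹¹)² = 134.2 W/m².
For an isothermal sphere T⁴ = (1−a)S/(4σ) = 1.952×10⁸ K⁴.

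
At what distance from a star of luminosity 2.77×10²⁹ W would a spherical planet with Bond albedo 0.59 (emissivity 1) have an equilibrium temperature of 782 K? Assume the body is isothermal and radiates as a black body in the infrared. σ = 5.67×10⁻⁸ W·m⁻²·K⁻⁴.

For an isothermal black-emitting sphere, (1−a)S·πr² = σ·4πr²·T⁴ ⇒ S = 4σT⁴/(1−a).
S = 4·5.67×10⁻⁸·(782)⁴/0.410 = 2.069×10⁵ W/m².
Flux falls as S = L/(4πd²), so d = √(L/(4πS)) = √(2.77×10²⁹/(4π·2.069×10⁵)).

d ≈ 3.26×10¹¹ m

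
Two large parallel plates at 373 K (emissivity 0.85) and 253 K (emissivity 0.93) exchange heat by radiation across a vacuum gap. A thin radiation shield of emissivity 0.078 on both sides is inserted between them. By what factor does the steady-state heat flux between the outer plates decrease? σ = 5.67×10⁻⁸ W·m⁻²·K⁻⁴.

Without shield: q₀ = σΔ(T⁴)/(1/ε₁+1/ε₂−1) with denominator 1.252.
With shield the two gaps are in series; the resistances add: (1/ε₁+1/ε_s−1)+(1/ε_s+1/ε₂−1) = 13.00+12.90 = 25.89.
Heat-flux ratio q₀/q = 25.89/1.252.

factor ≈ 20.7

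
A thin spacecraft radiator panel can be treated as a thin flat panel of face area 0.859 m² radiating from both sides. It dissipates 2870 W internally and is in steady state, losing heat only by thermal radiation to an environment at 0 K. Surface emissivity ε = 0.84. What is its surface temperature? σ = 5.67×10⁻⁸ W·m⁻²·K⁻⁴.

Steady state: internal power = radiated power, P = εσA T⁴.
Radiating area A = 2·0.859 = 1.718 m².
T⁴ = P/(εσA) = 2870/(0.84·5.67×10⁻⁸·1.718) = 3.507×10¹⁰ K⁴.
T = (3.507×10¹⁰)^(1/4).

T ≈ 433 K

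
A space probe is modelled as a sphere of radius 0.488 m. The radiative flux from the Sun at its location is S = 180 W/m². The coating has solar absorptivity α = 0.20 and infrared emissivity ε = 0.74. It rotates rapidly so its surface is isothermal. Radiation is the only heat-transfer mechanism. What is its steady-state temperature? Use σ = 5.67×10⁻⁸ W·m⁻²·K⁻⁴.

T ≈ 121 K

At equilibrium, absorbed power = emitted power.
Absorbing cross-section = πr² = 0.7482 m²; emitting surface = 4πr² = 2.993 m² (ratio 4).
αS·A_cross = εσ·A_surf·T⁴  ⇒  T⁴ = αS/(ε·4σ).
T⁴ = 0.200·180/(0.74·4·5.67×10⁻⁸) = 2.145×10⁸ K⁴.
T = (2.145×10⁸)^(1/4).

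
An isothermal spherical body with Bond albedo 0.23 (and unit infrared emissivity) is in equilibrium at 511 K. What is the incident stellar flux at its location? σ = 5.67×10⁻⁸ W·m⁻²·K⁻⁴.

S ≈ 20100 W/m²

(1−a)S·πr² = σ·4πr²·T⁴ ⇒ S = 4σT⁴/(1−a).
S = 4·5.67×10⁻⁸·6.818×10¹⁰/0.770.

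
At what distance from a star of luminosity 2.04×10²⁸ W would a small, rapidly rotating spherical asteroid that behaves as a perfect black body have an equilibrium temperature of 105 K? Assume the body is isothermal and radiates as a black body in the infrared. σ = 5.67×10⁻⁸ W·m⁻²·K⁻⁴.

For an isothermal black-emitting sphere, (1−a)S·πr² = σ·4πr²·T⁴ ⇒ S = 4σT⁴/(1−a).
S = 4·5.67×10⁻⁸·(105)⁴/1.00 = 27.57 W/m².
Flux falls as S = L/(4πd²), so d = √(L/(4πS)) = √(2.04×10²⁸/(4π·27.57)).

d ≈ 7.67×10¹² m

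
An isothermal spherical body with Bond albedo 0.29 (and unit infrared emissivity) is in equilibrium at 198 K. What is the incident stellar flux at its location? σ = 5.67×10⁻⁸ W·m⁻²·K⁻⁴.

S ≈ 491 W/m²

(1−a)S·πr² = σ·4πr²·T⁴ ⇒ S = 4σT⁴/(1−a).
S = 4·5.67×10⁻⁸·1.537×10⁹/0.710.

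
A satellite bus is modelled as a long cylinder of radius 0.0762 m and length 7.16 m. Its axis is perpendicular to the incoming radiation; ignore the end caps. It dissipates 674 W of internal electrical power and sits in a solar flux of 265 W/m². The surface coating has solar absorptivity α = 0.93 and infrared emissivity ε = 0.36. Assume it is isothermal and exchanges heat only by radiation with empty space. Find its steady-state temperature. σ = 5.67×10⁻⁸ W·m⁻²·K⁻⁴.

T ≈ 341 K

At steady state, absorbed solar power + internal power = radiated power.
Absorbed: α·S·A_cross = 0.93·265·1.091 = 268.9 W (cross-section 2rL).
Total input = 268.9 + 674 = 942.9 W.
Radiated: εσ·A_surf·T⁴ with A_surf = 2πrL = 3.428 m².
T⁴ = 942.9/(0.36·5.67×10⁻⁸·3.428) = 1.348×10¹⁰ K⁴.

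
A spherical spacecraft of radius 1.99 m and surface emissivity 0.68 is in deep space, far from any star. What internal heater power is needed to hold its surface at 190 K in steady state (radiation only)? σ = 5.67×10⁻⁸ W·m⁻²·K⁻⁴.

P = εσ·4πr²·T⁴.
4πr² = 49.76 m²; T⁴ = 1.303×10⁹ K⁴.
P = 0.68·5.67×10⁻⁸·49.76·1.303×10⁹.

P ≈ 2500 W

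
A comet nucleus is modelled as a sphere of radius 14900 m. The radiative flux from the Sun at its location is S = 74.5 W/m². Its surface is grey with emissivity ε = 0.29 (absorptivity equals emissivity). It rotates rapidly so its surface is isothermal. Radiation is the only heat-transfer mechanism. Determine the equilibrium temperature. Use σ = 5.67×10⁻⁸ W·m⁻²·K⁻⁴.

At equilibrium, absorbed power = emitted power.
Absorbing cross-section = πr² = 6.975×10⁸ m²; emitting surface = 4πr² = 2.790×10⁹ m² (ratio 4).
εS·A_cross = εσ·A_surf·T⁴  ⇒  T⁴ = S/(4σ)   (ε cancels).
T⁴ = 74.5/(4·5.67×10⁻⁸) = 3.285×10⁸ K⁴.
T = (3.285×10⁸)^(1/4).

T ≈ 135 K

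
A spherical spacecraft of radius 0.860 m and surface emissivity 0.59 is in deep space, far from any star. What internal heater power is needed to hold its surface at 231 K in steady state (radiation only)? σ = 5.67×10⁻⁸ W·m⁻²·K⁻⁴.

P = εσ·4πr²·T⁴.
4πr² = 9.294 m²; T⁴ = 2.847×10⁹ K⁴.
P = 0.59·5.67×10⁻⁸·9.294·2.847×10⁹.

P ≈ 885 W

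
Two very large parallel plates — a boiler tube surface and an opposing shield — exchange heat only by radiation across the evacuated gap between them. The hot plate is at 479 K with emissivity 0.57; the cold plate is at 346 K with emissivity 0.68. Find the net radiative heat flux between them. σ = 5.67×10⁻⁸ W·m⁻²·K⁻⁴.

For two infinite grey parallel plates, q = σ(T₁⁴ − T₂⁴)/(1/ε₁ + 1/ε₂ − 1).
T₁⁴ − T₂⁴ = 5.264×10¹⁰ − 1.433×10¹⁰ = 3.831×10¹⁰ K⁴.
1/ε₁ + 1/ε₂ − 1 = 1.754 + 1.471 − 1 = 2.225.
q = 5.67×10⁻⁸ × 3.831×10¹⁰ / 2.225.

q ≈ 976 W/m²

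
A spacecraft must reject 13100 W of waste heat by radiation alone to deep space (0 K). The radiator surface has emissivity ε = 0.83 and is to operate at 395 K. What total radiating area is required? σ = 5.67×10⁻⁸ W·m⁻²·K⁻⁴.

A ≈ 11.4 m²

P = εσA T⁴ ⇒ A = P/(εσT⁴).
T⁴ = 2.434×10¹⁰ K⁴.
A = 13100/(0.83 × 5.67×10⁻⁸ × 2.434×10¹⁰).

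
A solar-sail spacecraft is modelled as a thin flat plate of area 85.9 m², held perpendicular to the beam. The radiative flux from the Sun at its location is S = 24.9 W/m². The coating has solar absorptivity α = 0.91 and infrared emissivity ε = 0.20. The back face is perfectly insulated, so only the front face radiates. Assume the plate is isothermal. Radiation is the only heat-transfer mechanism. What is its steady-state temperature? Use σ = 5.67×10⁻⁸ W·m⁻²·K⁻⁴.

T ≈ 211 K

At equilibrium, absorbed power = emitted power.
Absorbing cross-section = A = 85.90 m²; emitting surface = A = 85.90 m² (ratio 1).
αS·A_cross = εσ·A_surf·T⁴  ⇒  T⁴ = αS/(ε·1σ).
T⁴ = 0.910·24.9/(0.20·1·5.67×10⁻⁸) = 1.998×10⁹ K⁴.
T = (1.998×10⁹)^(1/4).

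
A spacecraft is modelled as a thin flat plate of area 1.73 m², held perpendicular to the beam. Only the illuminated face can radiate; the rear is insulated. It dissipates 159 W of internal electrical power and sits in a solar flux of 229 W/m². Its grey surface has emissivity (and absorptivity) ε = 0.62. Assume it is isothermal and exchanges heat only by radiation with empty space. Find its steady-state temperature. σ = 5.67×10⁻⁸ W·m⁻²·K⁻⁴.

At steady state, absorbed solar power + internal power = radiated power.
Absorbed: α·S·A_cross = 0.62·229·1.730 = 245.6 W (cross-section A).
Total input = 245.6 + 159 = 404.6 W.
Radiated: εσ·A_surf·T⁴ with A_surf = A = 1.730 m².
T⁴ = 404.6/(0.62·5.67×10⁻⁸·1.730) = 6.653×10⁹ K⁴.

T ≈ 286 K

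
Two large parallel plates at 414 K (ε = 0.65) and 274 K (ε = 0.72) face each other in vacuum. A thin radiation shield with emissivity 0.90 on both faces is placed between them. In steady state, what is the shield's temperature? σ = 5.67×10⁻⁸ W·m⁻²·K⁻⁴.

In steady state the net flux on the hot side equals that on the cold side.
σ(T₁⁴−T_s⁴)/D₁ = σ(T_s⁴−T₂⁴)/D₂, with D₁ = 1/ε₁+1/ε_s−1 = 1.650, D₂ = 1/ε_s+1/ε₂−1 = 1.500.
Solve for T_s⁴: T_s⁴ = (D₂·T₁⁴ + D₁·T₂⁴)/(D₁+D₂) = 1.694×10¹⁰ K⁴.

T_s ≈ 361 K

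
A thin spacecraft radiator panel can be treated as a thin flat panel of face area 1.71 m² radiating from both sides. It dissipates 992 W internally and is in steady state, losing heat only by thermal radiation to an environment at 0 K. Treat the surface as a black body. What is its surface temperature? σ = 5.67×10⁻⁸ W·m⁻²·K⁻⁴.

Steady state: internal power = radiated power, P = εσA T⁴.
Radiating area A = 2·1.71 = 3.420 m².
T⁴ = P/(εσA) = 992/(1.0·5.67×10⁻⁸·3.420) = 5.116×10⁹ K⁴.
T = (5.116×10⁹)^(1/4).

T ≈ 267 K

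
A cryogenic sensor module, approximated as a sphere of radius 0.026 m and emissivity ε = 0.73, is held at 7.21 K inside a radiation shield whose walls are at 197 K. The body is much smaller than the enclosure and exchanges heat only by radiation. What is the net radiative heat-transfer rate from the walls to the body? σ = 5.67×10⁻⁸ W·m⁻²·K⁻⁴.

P_net ≈ 0.530 W

For a small grey body in a large enclosure: P_net = εσA(T_body⁴ − T_wall⁴).
A = 4πr² = 0.008495 m²; T_body⁴ − T_wall⁴ = 2702 − 1.506×10⁹ = -1.506×10⁹ K⁴.
|P_net| = 0.73·5.67×10⁻⁸·0.008495·1.506×10⁹.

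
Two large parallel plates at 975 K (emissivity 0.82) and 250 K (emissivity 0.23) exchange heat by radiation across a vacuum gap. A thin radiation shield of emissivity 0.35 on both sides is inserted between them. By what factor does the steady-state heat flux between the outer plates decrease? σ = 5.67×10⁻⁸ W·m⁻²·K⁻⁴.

factor ≈ 2.03

Without shield: q₀ = σΔ(T⁴)/(1/ε₁+1/ε₂−1) with denominator 4.567.
With shield the two gaps are in series; the resistances add: (1/ε₁+1/ε_s−1)+(1/ε_s+1/ε₂−1) = 3.077+6.205 = 9.282.
Heat-flux ratio q₀/q = 9.282/4.567.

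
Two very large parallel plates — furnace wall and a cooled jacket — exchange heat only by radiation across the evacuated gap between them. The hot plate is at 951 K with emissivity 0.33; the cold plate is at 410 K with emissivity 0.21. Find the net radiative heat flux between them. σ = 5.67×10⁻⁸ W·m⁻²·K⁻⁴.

q ≈ 6590 W/m²

For two infinite grey parallel plates, q = σ(T₁⁴ − T₂⁴)/(1/ε₁ + 1/ε₂ − 1).
T₁⁴ − T₂⁴ = 8.179×10¹¹ − 2.826×10¹⁰ = 7.897×10¹¹ K⁴.
1/ε₁ + 1/ε₂ − 1 = 3.030 + 4.762 − 1 = 6.792.
q = 5.67×10⁻⁸ × 7.897×10¹¹ / 6.792.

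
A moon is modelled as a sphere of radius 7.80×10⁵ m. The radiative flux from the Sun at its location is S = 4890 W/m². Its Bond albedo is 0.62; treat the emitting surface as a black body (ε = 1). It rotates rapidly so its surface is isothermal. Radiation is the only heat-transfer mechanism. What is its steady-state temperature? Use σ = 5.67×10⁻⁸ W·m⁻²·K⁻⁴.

At equilibrium, absorbed power = emitted power.
Absorbing cross-section = πr² = 1.911×10¹² m²; emitting surface = 4πr² = 7.645×10¹² m² (ratio 4).
(1−a)S·A_cross = εσ·A_surf·T⁴  ⇒  T⁴ = (1−a)S/(4σ).
T⁴ = 0.380·4890/(4·5.67×10⁻⁸) = 8.193×10⁹ K⁴.
T = (8.193×10⁹)^(1/4).

T ≈ 301 K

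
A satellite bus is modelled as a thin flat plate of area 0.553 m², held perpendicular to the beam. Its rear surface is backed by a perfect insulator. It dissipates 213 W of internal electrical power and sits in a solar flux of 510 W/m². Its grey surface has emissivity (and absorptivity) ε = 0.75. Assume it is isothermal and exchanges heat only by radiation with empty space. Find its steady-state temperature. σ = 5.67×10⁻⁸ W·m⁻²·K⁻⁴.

At steady state, absorbed solar power + internal power = radiated power.
Absorbed: α·S·A_cross = 0.75·510·0.5530 = 211.5 W (cross-section A).
Total input = 211.5 + 213 = 424.5 W.
Radiated: εσ·A_surf·T⁴ with A_surf = A = 0.5530 m².
T⁴ = 424.5/(0.75·5.67×10⁻⁸·0.5530) = 1.805×10¹⁰ K⁴.

T ≈ 367 K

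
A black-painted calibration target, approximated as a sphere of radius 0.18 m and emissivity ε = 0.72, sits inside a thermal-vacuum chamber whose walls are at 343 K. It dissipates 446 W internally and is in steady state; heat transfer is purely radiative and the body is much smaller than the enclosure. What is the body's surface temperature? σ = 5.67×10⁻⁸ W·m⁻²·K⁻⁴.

T ≈ 449 K

For a small grey body in a large enclosure, net radiated power = εσA(T⁴ − T_w⁴).
Steady state: P = εσA(T⁴ − T_w⁴) with A = 4πr² = 0.4072 m².
T⁴ = P/(εσA) + T_w⁴ = 446/(0.72·5.67×10⁻⁸·0.4072) + (343)⁴
    = 2.683×10¹⁰ + 1.384×10¹⁰ = 4.067×10¹⁰ K⁴.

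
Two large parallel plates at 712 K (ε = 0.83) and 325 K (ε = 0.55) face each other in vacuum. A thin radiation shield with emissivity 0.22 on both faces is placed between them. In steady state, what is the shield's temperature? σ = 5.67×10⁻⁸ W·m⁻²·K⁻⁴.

In steady state the net flux on the hot side equals that on the cold side.
σ(T₁⁴−T_s⁴)/D₁ = σ(T_s⁴−T₂⁴)/D₂, with D₁ = 1/ε₁+1/ε_s−1 = 4.750, D₂ = 1/ε_s+1/ε₂−1 = 5.364.
Solve for T_s⁴: T_s⁴ = (D₂·T₁⁴ + D₁·T₂⁴)/(D₁+D₂) = 1.415×10¹¹ K⁴.

T_s ≈ 613 K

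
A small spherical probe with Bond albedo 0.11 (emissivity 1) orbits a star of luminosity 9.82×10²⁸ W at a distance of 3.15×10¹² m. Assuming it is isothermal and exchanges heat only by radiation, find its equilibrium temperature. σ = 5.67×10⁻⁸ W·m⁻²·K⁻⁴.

T ≈ 236 K

First find the stellar flux at distance d: S = L/(4πd²) = 9.82×10²⁸/(4π·(3.15×10¹²)²) = 787.6 W/m².
For an isothermal sphere, absorbed (1−a)S·πr² = emitted σ·4πr²·T⁴, so T⁴ = (1−a)S/(4σ).
T⁴ = 0.890·787.6/(4·5.67×10⁻⁸) = 3.090×10⁹ K⁴.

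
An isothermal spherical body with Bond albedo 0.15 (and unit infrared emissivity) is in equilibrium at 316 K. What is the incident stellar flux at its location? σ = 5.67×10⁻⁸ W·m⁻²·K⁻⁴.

(1−a)S·πr² = σ·4πr²·T⁴ ⇒ S = 4σT⁴/(1−a).
S = 4·5.67×10⁻⁸·9.971×10⁹/0.850.

S ≈ 2660 W/m²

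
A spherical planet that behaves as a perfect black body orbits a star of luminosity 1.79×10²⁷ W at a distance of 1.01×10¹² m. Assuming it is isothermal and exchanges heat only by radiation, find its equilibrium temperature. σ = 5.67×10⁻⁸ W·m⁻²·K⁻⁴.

First find the stellar flux at distance d: S = L/(4πd²) = 1.79×10²⁷/(4π·(1.01×10¹²)²) = 139.6 W/m².
For an isothermal sphere, absorbed (1−a)S·πr² = emitted σ·4πr²·T⁴, so T⁴ = (1−a)S/(4σ).
T⁴ = 1.00·139.6/(4·5.67×10⁻⁸) = 6.157×10⁸ K⁴.

T ≈ 158 K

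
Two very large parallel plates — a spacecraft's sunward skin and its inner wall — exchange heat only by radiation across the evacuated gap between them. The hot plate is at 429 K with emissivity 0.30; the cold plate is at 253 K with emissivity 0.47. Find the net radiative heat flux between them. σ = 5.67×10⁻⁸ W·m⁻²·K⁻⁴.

For two infinite grey parallel plates, q = σ(T₁⁴ − T₂⁴)/(1/ε₁ + 1/ε₂ − 1).
T₁⁴ − T₂⁴ = 3.387×10¹⁰ − 4.097×10⁹ = 2.977×10¹⁰ K⁴.
1/ε₁ + 1/ε₂ − 1 = 3.333 + 2.128 − 1 = 4.461.
q = 5.67×10⁻⁸ × 2.977×10¹⁰ / 4.461.

q ≈ 378 W/m²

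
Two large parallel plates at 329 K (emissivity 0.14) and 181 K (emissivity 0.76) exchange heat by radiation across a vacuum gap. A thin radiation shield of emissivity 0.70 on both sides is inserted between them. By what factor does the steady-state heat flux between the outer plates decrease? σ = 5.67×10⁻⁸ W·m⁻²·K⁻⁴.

Without shield: q₀ = σΔ(T⁴)/(1/ε₁+1/ε₂−1) with denominator 7.459.
With shield the two gaps are in series; the resistances add: (1/ε₁+1/ε_s−1)+(1/ε_s+1/ε₂−1) = 7.571+1.744 = 9.316.
Heat-flux ratio q₀/q = 9.316/7.459.

factor ≈ 1.25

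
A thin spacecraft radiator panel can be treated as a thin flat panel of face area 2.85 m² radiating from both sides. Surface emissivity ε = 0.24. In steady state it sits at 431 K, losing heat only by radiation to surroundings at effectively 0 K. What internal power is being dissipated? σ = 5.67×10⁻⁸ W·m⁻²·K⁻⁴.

P ≈ 2680 W

Steady state: P = εσA T⁴.
A = 2·2.85 = 5.700 m²; T⁴ = (431)⁴ = 3.451×10¹⁰ K⁴.
P = 0.24 × 5.67×10⁻⁸ × 5.700 × 3.451×10¹⁰.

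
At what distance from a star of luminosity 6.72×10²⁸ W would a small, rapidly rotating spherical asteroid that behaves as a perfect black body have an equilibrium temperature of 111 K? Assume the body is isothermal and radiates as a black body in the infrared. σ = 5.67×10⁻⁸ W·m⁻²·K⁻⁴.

For an isothermal black-emitting sphere, (1−a)S·πr² = σ·4πr²·T⁴ ⇒ S = 4σT⁴/(1−a).
S = 4·5.67×10⁻⁸·(111)⁴/1.00 = 34.43 W/m².
Flux falls as S = L/(4πd²), so d = √(L/(4πS)) = √(6.72×10²⁸/(4π·34.43)).

d ≈ 1.25×10¹³ m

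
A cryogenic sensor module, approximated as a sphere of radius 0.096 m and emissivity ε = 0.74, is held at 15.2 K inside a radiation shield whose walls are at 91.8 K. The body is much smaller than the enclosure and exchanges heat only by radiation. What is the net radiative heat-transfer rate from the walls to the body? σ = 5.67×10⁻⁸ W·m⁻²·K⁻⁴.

P_net ≈ 0.345 W

For a small grey body in a large enclosure: P_net = εσA(T_body⁴ − T_wall⁴).
A = 4πr² = 0.1158 m²; T_body⁴ − T_wall⁴ = 53380 − 7.102×10⁷ = -7.096×10⁷ K⁴.
|P_net| = 0.74·5.67×10⁻⁸·0.1158·7.096×10⁷.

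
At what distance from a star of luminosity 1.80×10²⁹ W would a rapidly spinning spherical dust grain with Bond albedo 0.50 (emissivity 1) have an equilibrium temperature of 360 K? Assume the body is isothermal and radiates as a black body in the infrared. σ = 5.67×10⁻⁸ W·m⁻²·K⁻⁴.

d ≈ 1.37×10¹² m

For an isothermal black-emitting sphere, (1−a)S·πr² = σ·4πr²·T⁴ ⇒ S = 4σT⁴/(1−a).
S = 4·5.67×10⁻⁸·(360)⁴/0.500 = 7619 W/m².
Flux falls as S = L/(4πd²), so d = √(L/(4πS)) = √(1.80×10²⁹/(4π·7619)).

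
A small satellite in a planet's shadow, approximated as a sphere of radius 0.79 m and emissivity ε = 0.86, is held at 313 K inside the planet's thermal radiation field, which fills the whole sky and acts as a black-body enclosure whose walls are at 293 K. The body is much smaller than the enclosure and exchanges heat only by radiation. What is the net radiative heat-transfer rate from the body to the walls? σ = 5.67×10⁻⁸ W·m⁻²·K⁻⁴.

For a small grey body in a large enclosure: P_net = εσA(T_body⁴ − T_wall⁴).
A = 4πr² = 7.843 m²; T_body⁴ − T_wall⁴ = 9.598×10⁹ − 7.370×10⁹ = 2.228×10⁹ K⁴.
|P_net| = 0.86·5.67×10⁻⁸·7.843·2.228×10⁹.

P_net ≈ 852 W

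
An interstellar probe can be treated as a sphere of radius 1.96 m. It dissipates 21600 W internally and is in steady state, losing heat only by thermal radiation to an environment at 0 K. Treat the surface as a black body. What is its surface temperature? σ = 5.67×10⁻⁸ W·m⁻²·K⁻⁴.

T ≈ 298 K

Steady state: internal power = radiated power, P = εσA T⁴.
Radiating area A = 4πr² = 48.27 m².
T⁴ = P/(εσA) = 21600/(1.0·5.67×10⁻⁸·48.27) = 7.891×10⁹ K⁴.
T = (7.891×10⁹)^(1/4).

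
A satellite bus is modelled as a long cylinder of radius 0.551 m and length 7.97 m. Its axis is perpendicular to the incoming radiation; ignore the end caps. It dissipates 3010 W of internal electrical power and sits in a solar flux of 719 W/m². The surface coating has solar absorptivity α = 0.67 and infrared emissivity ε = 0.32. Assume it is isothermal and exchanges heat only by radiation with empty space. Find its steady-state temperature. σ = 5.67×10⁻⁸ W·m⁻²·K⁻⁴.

At steady state, absorbed solar power + internal power = radiated power.
Absorbed: α·S·A_cross = 0.67·719·8.783 = 4231 W (cross-section 2rL).
Total input = 4231 + 3010 = 7241 W.
Radiated: εσ·A_surf·T⁴ with A_surf = 2πrL = 27.59 m².
T⁴ = 7241/(0.32·5.67×10⁻⁸·27.59) = 1.446×10¹⁰ K⁴.

T ≈ 347 K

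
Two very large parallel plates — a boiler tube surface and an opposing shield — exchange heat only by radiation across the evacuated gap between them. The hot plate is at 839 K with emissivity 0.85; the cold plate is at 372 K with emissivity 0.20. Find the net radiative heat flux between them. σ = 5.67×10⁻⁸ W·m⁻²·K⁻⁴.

q ≈ 5220 W/m²

For two infinite grey parallel plates, q = σ(T₁⁴ − T₂⁴)/(1/ε₁ + 1/ε₂ − 1).
T₁⁴ − T₂⁴ = 4.955×10¹¹ − 1.915×10¹⁰ = 4.764×10¹¹ K⁴.
1/ε₁ + 1/ε₂ − 1 = 1.176 + 5.000 − 1 = 5.176.
q = 5.67×10⁻⁸ × 4.764×10¹¹ / 5.176.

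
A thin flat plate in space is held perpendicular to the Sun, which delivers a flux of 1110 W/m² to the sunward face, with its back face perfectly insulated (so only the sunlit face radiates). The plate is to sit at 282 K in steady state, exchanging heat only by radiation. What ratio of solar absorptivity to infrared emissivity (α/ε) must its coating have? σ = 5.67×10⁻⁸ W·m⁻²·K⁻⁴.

Balance: αS·A = εσ·1A·T⁴ ⇒ α/ε = σT⁴/S.
α/ε = 5.67×10⁻⁸·(282)⁴/1110 = 5.67×10⁻⁸·6.324×10⁹/1110.

α/ε ≈ 0.323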